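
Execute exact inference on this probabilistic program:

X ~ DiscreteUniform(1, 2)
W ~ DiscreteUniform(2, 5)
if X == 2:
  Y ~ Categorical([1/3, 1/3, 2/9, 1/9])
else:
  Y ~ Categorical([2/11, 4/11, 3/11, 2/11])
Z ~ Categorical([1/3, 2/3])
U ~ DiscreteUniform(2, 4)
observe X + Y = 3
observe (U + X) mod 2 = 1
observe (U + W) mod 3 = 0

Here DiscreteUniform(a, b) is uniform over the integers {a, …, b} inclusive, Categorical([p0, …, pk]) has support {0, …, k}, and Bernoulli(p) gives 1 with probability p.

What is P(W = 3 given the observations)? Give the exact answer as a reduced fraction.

Enumerate traces; 8 have nonzero weight after conditioning:
  (X=1, W=2, Y=2, Z=0, U=4) weight 1/264
  (X=1, W=2, Y=2, Z=1, U=4) weight 1/132
  (X=1, W=4, Y=2, Z=0, U=2) weight 1/264
  (X=1, W=4, Y=2, Z=1, U=2) weight 1/132
  (X=1, W=5, Y=2, Z=0, U=4) weight 1/264
  (X=1, W=5, Y=2, Z=1, U=4) weight 1/132
  (X=2, W=3, Y=1, Z=0, U=3) weight 1/216
  (X=2, W=3, Y=1, Z=1, U=3) weight 1/108
Group by W:
  weight(W=2) = 1/88
  weight(W=3) = 1/72
  weight(W=4) = 1/88
  weight(W=5) = 1/88
Total weight = 1/88 + 1/72 + 1/88 + 1/88 = 19/396
P(W=2 | obs) = 1/88 / 19/396 = 9/38
P(W=3 | obs) = 1/72 / 19/396 = 11/38
P(W=4 | obs) = 1/88 / 19/396 = 9/38
P(W=5 | obs) = 1/88 / 19/396 = 9/38

P(W = 3 | obs) = 11/38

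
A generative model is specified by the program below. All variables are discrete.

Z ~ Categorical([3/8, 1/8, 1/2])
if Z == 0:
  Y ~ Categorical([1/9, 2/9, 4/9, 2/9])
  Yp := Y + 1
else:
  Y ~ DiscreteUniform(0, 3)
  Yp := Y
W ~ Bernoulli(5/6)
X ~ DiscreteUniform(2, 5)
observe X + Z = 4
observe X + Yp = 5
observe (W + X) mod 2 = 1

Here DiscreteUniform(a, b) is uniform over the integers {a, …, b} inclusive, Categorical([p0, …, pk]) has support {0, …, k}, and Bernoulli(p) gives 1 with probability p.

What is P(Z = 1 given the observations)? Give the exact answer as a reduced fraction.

P(Z = 1 | obs) = 3/83

Enumerate traces; 3 have nonzero weight after conditioning:
  (Z=0, Y=0, W=1, X=4) weight 5/576
  (Z=1, Y=2, W=0, X=3) weight 1/768
  (Z=2, Y=3, W=1, X=2) weight 5/192
Group by Z:
  weight(Z=0) = 5/576
  weight(Z=1) = 1/768
  weight(Z=2) = 5/192
Total weight = 5/576 + 1/768 + 5/192 = 83/2304
P(Z=0 | obs) = 5/576 / 83/2304 = 20/83
P(Z=1 | obs) = 1/768 / 83/2304 = 3/83
P(Z=2 | obs) = 5/192 / 83/2304 = 60/83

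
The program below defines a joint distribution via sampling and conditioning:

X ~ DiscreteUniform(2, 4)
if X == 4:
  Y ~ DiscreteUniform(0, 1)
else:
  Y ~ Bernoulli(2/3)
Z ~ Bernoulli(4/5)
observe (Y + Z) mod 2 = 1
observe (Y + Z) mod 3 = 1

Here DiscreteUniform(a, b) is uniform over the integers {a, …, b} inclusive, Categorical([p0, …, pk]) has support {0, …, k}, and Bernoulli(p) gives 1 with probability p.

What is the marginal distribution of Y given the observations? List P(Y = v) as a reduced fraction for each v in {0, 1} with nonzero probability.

P(Y=0) = 28/39, P(Y=1) = 11/39

Enumerate traces; 6 have nonzero weight after conditioning:
  (X=2, Y=0, Z=1) weight 4/45
  (X=2, Y=1, Z=0) weight 2/45
  (X=3, Y=0, Z=1) weight 4/45
  (X=3, Y=1, Z=0) weight 2/45
  (X=4, Y=0, Z=1) weight 2/15
  (X=4, Y=1, Z=0) weight 1/30
Group by Y:
  weight(Y=0) = 14/45
  weight(Y=1) = 11/90
Total weight = 14/45 + 11/90 = 13/30
P(Y=0 | obs) = 14/45 / 13/30 = 28/39
P(Y=1 | obs) = 11/90 / 13/30 = 11/39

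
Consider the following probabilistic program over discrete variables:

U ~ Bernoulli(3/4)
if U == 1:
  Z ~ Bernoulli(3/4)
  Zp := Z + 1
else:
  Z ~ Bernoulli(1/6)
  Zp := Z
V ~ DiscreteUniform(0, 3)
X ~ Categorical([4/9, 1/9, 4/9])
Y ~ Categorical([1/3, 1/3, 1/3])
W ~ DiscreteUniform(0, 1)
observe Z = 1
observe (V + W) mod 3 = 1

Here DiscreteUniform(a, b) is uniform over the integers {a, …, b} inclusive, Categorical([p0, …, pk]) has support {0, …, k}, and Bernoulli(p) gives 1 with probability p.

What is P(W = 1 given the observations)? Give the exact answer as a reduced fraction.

P(W = 1 | obs) = 2/3

Enumerate traces; 54 have nonzero weight after conditioning:
  (U=0, Z=1, V=0, X=0, Y=0, W=1) weight 1/1296
  (U=0, Z=1, V=0, X=0, Y=1, W=1) weight 1/1296
  (U=0, Z=1, V=0, X=0, Y=2, W=1) weight 1/1296
  (U=0, Z=1, V=0, X=1, Y=0, W=1) weight 1/5184
  (U=0, Z=1, V=0, X=1, Y=1, W=1) weight 1/5184
  (U=0, Z=1, V=0, X=1, Y=2, W=1) weight 1/5184
  (U=0, Z=1, V=0, X=2, Y=0, W=1) weight 1/1296
  (U=0, Z=1, V=0, X=2, Y=1, W=1) weight 1/1296
  (U=0, Z=1, V=1, X=0, Y=0, W=0) weight 1/1296
  … 45 more
Group by W:
  weight(W=0) = 29/384
  weight(W=1) = 29/192
Total weight = 29/384 + 29/192 = 29/128
P(W=0 | obs) = 29/384 / 29/128 = 1/3
P(W=1 | obs) = 29/192 / 29/128 = 2/3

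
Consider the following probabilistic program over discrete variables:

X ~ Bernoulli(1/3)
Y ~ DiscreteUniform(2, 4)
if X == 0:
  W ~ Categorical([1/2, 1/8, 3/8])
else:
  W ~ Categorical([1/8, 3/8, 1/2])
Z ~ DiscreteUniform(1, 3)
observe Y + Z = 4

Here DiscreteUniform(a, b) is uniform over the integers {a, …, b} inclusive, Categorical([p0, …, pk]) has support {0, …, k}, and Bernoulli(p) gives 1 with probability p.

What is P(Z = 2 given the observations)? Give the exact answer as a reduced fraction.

P(Z = 2 | obs) = 1/2

Enumerate traces; 12 have nonzero weight after conditioning:
  (X=0, Y=2, W=0, Z=2) weight 1/27
  (X=0, Y=2, W=1, Z=2) weight 1/108
  (X=0, Y=2, W=2, Z=2) weight 1/36
  (X=0, Y=3, W=0, Z=1) weight 1/27
  (X=0, Y=3, W=1, Z=1) weight 1/108
  (X=0, Y=3, W=2, Z=1) weight 1/36
  (X=1, Y=2, W=0, Z=2) weight 1/216
  (X=1, Y=2, W=1, Z=2) weight 1/72
  … 4 more
Group by Z:
  weight(Z=1) = 1/9
  weight(Z=2) = 1/9
Total weight = 1/9 + 1/9 = 2/9
P(Z=1 | obs) = 1/9 / 2/9 = 1/2
P(Z=2 | obs) = 1/9 / 2/9 = 1/2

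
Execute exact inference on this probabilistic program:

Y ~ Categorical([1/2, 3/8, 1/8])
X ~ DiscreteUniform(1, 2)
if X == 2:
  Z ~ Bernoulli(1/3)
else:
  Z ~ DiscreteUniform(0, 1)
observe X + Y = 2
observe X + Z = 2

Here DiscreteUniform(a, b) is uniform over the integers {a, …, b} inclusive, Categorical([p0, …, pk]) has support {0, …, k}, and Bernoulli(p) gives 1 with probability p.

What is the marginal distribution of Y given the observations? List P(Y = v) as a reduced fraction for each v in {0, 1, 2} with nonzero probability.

Enumerate traces; 2 have nonzero weight after conditioning:
  (Y=0, X=2, Z=0) weight 1/6
  (Y=1, X=1, Z=1) weight 3/32
Group by Y:
  weight(Y=0) = 1/6
  weight(Y=1) = 3/32
Total weight = 1/6 + 3/32 = 25/96
P(Y=0 | obs) = 1/6 / 25/96 = 16/25
P(Y=1 | obs) = 3/32 / 25/96 = 9/25

P(Y=0) = 16/25, P(Y=1) = 9/25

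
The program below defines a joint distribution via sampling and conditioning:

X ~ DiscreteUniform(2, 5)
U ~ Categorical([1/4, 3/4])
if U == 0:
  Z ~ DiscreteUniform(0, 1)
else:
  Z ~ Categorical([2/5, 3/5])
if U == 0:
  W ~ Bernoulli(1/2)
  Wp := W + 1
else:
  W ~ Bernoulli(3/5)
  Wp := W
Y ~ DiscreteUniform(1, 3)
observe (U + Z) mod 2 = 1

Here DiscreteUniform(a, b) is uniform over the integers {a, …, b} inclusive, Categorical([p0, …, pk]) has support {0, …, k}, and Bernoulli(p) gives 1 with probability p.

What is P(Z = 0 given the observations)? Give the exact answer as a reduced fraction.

P(Z = 0 | obs) = 12/17

Enumerate traces; 48 have nonzero weight after conditioning:
  (X=2, U=0, Z=1, W=0, Y=1) weight 1/192
  (X=2, U=0, Z=1, W=0, Y=2) weight 1/192
  (X=2, U=0, Z=1, W=0, Y=3) weight 1/192
  (X=2, U=0, Z=1, W=1, Y=1) weight 1/192
  (X=2, U=0, Z=1, W=1, Y=2) weight 1/192
  (X=2, U=0, Z=1, W=1, Y=3) weight 1/192
  (X=2, U=1, Z=0, W=0, Y=1) weight 1/100
  (X=2, U=1, Z=0, W=0, Y=2) weight 1/100
  … 40 more
Group by Z:
  weight(Z=0) = 3/10
  weight(Z=1) = 1/8
Total weight = 3/10 + 1/8 = 17/40
P(Z=0 | obs) = 3/10 / 17/40 = 12/17
P(Z=1 | obs) = 1/8 / 17/40 = 5/17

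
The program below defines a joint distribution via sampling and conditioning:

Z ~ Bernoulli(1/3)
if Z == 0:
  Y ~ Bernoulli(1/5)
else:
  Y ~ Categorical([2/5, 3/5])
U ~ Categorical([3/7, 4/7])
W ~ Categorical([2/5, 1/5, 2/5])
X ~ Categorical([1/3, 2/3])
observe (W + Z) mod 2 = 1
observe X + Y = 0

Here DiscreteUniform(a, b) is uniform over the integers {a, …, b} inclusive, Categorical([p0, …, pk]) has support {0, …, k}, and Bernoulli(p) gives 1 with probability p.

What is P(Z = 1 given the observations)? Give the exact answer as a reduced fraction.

Enumerate traces; 6 have nonzero weight after conditioning:
  (Z=0, Y=0, U=0, W=1, X=0) weight 8/525
  (Z=0, Y=0, U=1, W=1, X=0) weight 32/1575
  (Z=1, Y=0, U=0, W=0, X=0) weight 4/525
  (Z=1, Y=0, U=0, W=2, X=0) weight 4/525
  (Z=1, Y=0, U=1, W=0, X=0) weight 16/1575
  (Z=1, Y=0, U=1, W=2, X=0) weight 16/1575
Group by Z:
  weight(Z=0) = 8/225
  weight(Z=1) = 8/225
Total weight = 8/225 + 8/225 = 16/225
P(Z=0 | obs) = 8/225 / 16/225 = 1/2
P(Z=1 | obs) = 8/225 / 16/225 = 1/2

P(Z = 1 | obs) = 1/2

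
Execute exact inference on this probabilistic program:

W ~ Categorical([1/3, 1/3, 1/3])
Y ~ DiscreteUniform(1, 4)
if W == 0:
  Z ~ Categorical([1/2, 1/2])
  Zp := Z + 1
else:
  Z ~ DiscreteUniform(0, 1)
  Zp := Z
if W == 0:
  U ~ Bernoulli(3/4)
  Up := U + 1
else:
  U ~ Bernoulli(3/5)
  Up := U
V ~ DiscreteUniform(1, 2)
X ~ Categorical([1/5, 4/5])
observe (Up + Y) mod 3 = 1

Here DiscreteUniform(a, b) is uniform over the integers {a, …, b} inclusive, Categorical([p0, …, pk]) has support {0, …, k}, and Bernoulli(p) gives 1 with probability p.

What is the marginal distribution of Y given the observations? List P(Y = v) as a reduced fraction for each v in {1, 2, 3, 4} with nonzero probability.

P(Y=1) = 4/19, P(Y=2) = 15/76, P(Y=3) = 29/76, P(Y=4) = 4/19

Enumerate traces; 64 have nonzero weight after conditioning:
  (W=0, Y=2, Z=0, U=1, V=1, X=0) weight 1/320
  (W=0, Y=2, Z=0, U=1, V=1, X=1) weight 1/80
  (W=0, Y=2, Z=0, U=1, V=2, X=0) weight 1/320
  (W=0, Y=2, Z=0, U=1, V=2, X=1) weight 1/80
  (W=0, Y=2, Z=1, U=1, V=1, X=0) weight 1/320
  (W=0, Y=2, Z=1, U=1, V=1, X=1) weight 1/80
  (W=0, Y=2, Z=1, U=1, V=2, X=0) weight 1/320
  (W=0, Y=2, Z=1, U=1, V=2, X=1) weight 1/80
  (W=0, Y=3, Z=0, U=0, V=1, X=0) weight 1/960
  (W=1, Y=1, Z=0, U=0, V=1, X=0) weight 1/600
  … 54 more
Group by Y:
  weight(Y=1) = 1/15
  weight(Y=2) = 1/16
  weight(Y=3) = 29/240
  weight(Y=4) = 1/15
Total weight = 1/15 + 1/16 + 29/240 + 1/15 = 19/60
P(Y=1 | obs) = 1/15 / 19/60 = 4/19
P(Y=2 | obs) = 1/16 / 19/60 = 15/76
P(Y=3 | obs) = 29/240 / 19/60 = 29/76
P(Y=4 | obs) = 1/15 / 19/60 = 4/19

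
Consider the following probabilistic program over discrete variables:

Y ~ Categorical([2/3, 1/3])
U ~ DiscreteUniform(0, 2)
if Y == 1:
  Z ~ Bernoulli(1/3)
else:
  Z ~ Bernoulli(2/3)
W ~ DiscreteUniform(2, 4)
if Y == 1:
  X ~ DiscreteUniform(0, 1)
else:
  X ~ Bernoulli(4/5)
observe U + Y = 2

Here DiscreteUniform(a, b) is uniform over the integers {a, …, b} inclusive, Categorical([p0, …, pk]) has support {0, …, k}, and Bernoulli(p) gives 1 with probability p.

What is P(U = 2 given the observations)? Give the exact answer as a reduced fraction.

P(U = 2 | obs) = 2/3

Enumerate traces; 24 have nonzero weight after conditioning:
  (Y=0, U=2, Z=0, W=2, X=0) weight 2/405
  (Y=0, U=2, Z=0, W=2, X=1) weight 8/405
  (Y=0, U=2, Z=0, W=3, X=0) weight 2/405
  (Y=0, U=2, Z=0, W=3, X=1) weight 8/405
  (Y=0, U=2, Z=0, W=4, X=0) weight 2/405
  (Y=0, U=2, Z=0, W=4, X=1) weight 8/405
  (Y=0, U=2, Z=1, W=2, X=0) weight 4/405
  (Y=0, U=2, Z=1, W=2, X=1) weight 16/405
  (Y=1, U=1, Z=0, W=2, X=0) weight 1/81
  … 15 more
Group by U:
  weight(U=1) = 1/9
  weight(U=2) = 2/9
Total weight = 1/9 + 2/9 = 1/3
P(U=1 | obs) = 1/9 / 1/3 = 1/3
P(U=2 | obs) = 2/9 / 1/3 = 2/3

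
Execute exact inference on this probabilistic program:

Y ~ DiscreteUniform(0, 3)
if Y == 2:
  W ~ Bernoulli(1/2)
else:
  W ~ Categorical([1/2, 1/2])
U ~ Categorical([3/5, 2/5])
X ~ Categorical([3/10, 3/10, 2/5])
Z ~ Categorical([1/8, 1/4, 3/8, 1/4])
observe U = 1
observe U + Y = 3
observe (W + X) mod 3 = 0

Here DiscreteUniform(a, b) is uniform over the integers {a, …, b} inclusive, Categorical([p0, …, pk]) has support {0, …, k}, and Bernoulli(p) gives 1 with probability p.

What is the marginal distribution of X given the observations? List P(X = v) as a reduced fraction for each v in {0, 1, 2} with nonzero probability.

Enumerate traces; 8 have nonzero weight after conditioning:
  (Y=2, W=0, U=1, X=0, Z=0) weight 3/1600
  (Y=2, W=0, U=1, X=0, Z=1) weight 3/800
  (Y=2, W=0, U=1, X=0, Z=2) weight 9/1600
  (Y=2, W=0, U=1, X=0, Z=3) weight 3/800
  (Y=2, W=1, U=1, X=2, Z=0) weight 1/400
  (Y=2, W=1, U=1, X=2, Z=1) weight 1/200
  (Y=2, W=1, U=1, X=2, Z=2) weight 3/400
  (Y=2, W=1, U=1, X=2, Z=3) weight 1/200
Group by X:
  weight(X=0) = 3/200
  weight(X=2) = 1/50
Total weight = 3/200 + 1/50 = 7/200
P(X=0 | obs) = 3/200 / 7/200 = 3/7
P(X=2 | obs) = 1/50 / 7/200 = 4/7

P(X=0) = 3/7, P(X=2) = 4/7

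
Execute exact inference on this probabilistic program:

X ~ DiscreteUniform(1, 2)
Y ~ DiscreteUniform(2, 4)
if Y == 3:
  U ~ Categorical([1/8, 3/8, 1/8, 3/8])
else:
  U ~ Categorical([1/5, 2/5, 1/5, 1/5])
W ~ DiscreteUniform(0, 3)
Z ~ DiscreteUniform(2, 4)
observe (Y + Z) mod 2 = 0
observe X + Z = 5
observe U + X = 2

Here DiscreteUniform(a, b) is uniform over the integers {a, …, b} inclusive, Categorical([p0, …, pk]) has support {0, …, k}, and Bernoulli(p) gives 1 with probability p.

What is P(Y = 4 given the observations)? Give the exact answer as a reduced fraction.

P(Y = 4 | obs) = 16/37

Enumerate traces; 12 have nonzero weight after conditioning:
  (X=1, Y=2, U=1, W=0, Z=4) weight 1/180
  (X=1, Y=2, U=1, W=1, Z=4) weight 1/180
  (X=1, Y=2, U=1, W=2, Z=4) weight 1/180
  (X=1, Y=2, U=1, W=3, Z=4) weight 1/180
  (X=1, Y=4, U=1, W=0, Z=4) weight 1/180
  (X=1, Y=4, U=1, W=1, Z=4) weight 1/180
  (X=1, Y=4, U=1, W=2, Z=4) weight 1/180
  (X=1, Y=4, U=1, W=3, Z=4) weight 1/180
  (X=2, Y=3, U=0, W=0, Z=3) weight 1/576
  … 3 more
Group by Y:
  weight(Y=2) = 1/45
  weight(Y=3) = 1/144
  weight(Y=4) = 1/45
Total weight = 1/45 + 1/144 + 1/45 = 37/720
P(Y=2 | obs) = 1/45 / 37/720 = 16/37
P(Y=3 | obs) = 1/144 / 37/720 = 5/37
P(Y=4 | obs) = 1/45 / 37/720 = 16/37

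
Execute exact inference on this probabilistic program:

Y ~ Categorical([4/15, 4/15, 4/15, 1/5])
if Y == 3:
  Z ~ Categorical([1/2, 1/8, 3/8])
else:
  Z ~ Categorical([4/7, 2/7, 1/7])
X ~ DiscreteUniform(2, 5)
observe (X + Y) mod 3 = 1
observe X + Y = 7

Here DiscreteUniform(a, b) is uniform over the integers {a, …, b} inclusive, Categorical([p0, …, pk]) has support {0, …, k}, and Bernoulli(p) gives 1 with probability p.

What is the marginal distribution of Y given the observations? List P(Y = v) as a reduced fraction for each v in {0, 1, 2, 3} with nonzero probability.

Enumerate traces; 6 have nonzero weight after conditioning:
  (Y=2, Z=0, X=5) weight 4/105
  (Y=2, Z=1, X=5) weight 2/105
  (Y=2, Z=2, X=5) weight 1/105
  (Y=3, Z=0, X=4) weight 1/40
  (Y=3, Z=1, X=4) weight 1/160
  (Y=3, Z=2, X=4) weight 3/160
Group by Y:
  weight(Y=2) = 1/15
  weight(Y=3) = 1/20
Total weight = 1/15 + 1/20 = 7/60
P(Y=2 | obs) = 1/15 / 7/60 = 4/7
P(Y=3 | obs) = 1/20 / 7/60 = 3/7

P(Y=2) = 4/7, P(Y=3) = 3/7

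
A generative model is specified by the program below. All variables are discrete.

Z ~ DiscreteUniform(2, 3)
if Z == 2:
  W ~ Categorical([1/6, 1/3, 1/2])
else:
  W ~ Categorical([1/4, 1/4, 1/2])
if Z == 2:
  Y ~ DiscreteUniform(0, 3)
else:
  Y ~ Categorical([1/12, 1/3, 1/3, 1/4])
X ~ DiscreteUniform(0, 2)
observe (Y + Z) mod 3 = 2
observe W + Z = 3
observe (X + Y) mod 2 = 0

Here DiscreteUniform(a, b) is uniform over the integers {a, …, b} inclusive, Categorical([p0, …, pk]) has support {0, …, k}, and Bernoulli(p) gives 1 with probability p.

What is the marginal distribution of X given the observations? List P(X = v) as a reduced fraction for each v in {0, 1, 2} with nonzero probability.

P(X=0) = 2/5, P(X=1) = 1/5, P(X=2) = 2/5

Enumerate traces; 5 have nonzero weight after conditioning:
  (Z=2, W=1, Y=0, X=0) weight 1/72
  (Z=2, W=1, Y=0, X=2) weight 1/72
  (Z=2, W=1, Y=3, X=1) weight 1/72
  (Z=3, W=0, Y=2, X=0) weight 1/72
  (Z=3, W=0, Y=2, X=2) weight 1/72
Group by X:
  weight(X=0) = 1/36
  weight(X=1) = 1/72
  weight(X=2) = 1/36
Total weight = 1/36 + 1/72 + 1/36 = 5/72
P(X=0 | obs) = 1/36 / 5/72 = 2/5
P(X=1 | obs) = 1/72 / 5/72 = 1/5
P(X=2 | obs) = 1/36 / 5/72 = 2/5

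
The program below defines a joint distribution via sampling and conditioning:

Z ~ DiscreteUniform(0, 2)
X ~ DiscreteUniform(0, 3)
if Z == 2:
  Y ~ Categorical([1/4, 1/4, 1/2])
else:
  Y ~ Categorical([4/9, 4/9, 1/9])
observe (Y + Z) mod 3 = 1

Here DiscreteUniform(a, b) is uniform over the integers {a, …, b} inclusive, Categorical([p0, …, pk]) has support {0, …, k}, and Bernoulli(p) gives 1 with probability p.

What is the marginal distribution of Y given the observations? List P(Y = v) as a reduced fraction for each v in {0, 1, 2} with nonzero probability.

P(Y=0) = 8/25, P(Y=1) = 8/25, P(Y=2) = 9/25

Enumerate traces; 12 have nonzero weight after conditioning:
  (Z=0, X=0, Y=1) weight 1/27
  (Z=0, X=1, Y=1) weight 1/27
  (Z=0, X=2, Y=1) weight 1/27
  (Z=0, X=3, Y=1) weight 1/27
  (Z=1, X=0, Y=0) weight 1/27
  (Z=1, X=1, Y=0) weight 1/27
  (Z=1, X=2, Y=0) weight 1/27
  (Z=1, X=3, Y=0) weight 1/27
  (Z=2, X=0, Y=2) weight 1/24
  … 3 more
Group by Y:
  weight(Y=0) = 4/27
  weight(Y=1) = 4/27
  weight(Y=2) = 1/6
Total weight = 4/27 + 4/27 + 1/6 = 25/54
P(Y=0 | obs) = 4/27 / 25/54 = 8/25
P(Y=1 | obs) = 4/27 / 25/54 = 8/25
P(Y=2 | obs) = 1/6 / 25/54 = 9/25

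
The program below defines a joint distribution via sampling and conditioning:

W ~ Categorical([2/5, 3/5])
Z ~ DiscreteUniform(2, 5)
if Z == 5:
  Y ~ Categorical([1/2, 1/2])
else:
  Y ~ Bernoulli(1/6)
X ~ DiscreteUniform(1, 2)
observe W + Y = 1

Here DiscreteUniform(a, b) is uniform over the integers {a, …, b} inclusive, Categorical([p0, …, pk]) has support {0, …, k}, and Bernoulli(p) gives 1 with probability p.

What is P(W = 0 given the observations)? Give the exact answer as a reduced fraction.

P(W = 0 | obs) = 2/11

Enumerate traces; 16 have nonzero weight after conditioning:
  (W=0, Z=2, Y=1, X=1) weight 1/120
  (W=0, Z=2, Y=1, X=2) weight 1/120
  (W=0, Z=3, Y=1, X=1) weight 1/120
  (W=0, Z=3, Y=1, X=2) weight 1/120
  (W=0, Z=4, Y=1, X=1) weight 1/120
  (W=0, Z=4, Y=1, X=2) weight 1/120
  (W=0, Z=5, Y=1, X=1) weight 1/40
  (W=0, Z=5, Y=1, X=2) weight 1/40
  (W=1, Z=2, Y=0, X=1) weight 1/16
  … 7 more
Group by W:
  weight(W=0) = 1/10
  weight(W=1) = 9/20
Total weight = 1/10 + 9/20 = 11/20
P(W=0 | obs) = 1/10 / 11/20 = 2/11
P(W=1 | obs) = 9/20 / 11/20 = 9/11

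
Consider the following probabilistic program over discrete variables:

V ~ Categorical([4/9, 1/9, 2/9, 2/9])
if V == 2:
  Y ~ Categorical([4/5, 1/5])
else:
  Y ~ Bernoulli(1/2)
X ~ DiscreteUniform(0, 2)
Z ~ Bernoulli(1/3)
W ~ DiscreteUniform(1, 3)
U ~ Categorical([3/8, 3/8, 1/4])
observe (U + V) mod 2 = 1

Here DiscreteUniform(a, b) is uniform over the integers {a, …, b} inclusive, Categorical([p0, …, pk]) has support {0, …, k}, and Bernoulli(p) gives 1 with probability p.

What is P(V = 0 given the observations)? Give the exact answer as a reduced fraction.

Enumerate traces; 216 have nonzero weight after conditioning:
  (V=0, Y=0, X=0, Z=0, W=1, U=1) weight 1/162
  (V=0, Y=0, X=0, Z=0, W=2, U=1) weight 1/162
  (V=0, Y=0, X=0, Z=0, W=3, U=1) weight 1/162
  (V=0, Y=0, X=0, Z=1, W=1, U=1) weight 1/324
  (V=0, Y=0, X=0, Z=1, W=2, U=1) weight 1/324
  (V=0, Y=0, X=0, Z=1, W=3, U=1) weight 1/324
  (V=0, Y=0, X=1, Z=0, W=1, U=1) weight 1/162
  (V=0, Y=0, X=1, Z=0, W=2, U=1) weight 1/162
  (V=1, Y=0, X=0, Z=0, W=1, U=0) weight 1/648
  (V=2, Y=0, X=0, Z=0, W=1, U=1) weight 2/405
  … 206 more
Group by V:
  weight(V=0) = 1/6
  weight(V=1) = 5/72
  weight(V=2) = 1/12
  weight(V=3) = 5/36
Total weight = 1/6 + 5/72 + 1/12 + 5/36 = 11/24
P(V=0 | obs) = 1/6 / 11/24 = 4/11
P(V=1 | obs) = 5/72 / 11/24 = 5/33
P(V=2 | obs) = 1/12 / 11/24 = 2/11
P(V=3 | obs) = 5/36 / 11/24 = 10/33

P(V = 0 | obs) = 4/11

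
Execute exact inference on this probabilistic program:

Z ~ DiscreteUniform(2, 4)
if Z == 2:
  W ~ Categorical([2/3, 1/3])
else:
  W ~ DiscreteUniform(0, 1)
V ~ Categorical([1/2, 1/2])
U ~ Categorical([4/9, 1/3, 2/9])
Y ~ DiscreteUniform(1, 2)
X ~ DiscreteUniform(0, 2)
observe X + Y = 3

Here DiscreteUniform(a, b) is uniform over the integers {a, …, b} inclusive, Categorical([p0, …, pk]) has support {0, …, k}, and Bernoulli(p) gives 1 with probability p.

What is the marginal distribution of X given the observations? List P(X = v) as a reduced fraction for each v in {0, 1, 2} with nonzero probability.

P(X=1) = 1/2, P(X=2) = 1/2

Enumerate traces; 72 have nonzero weight after conditioning:
  (Z=2, W=0, V=0, U=0, Y=1, X=2) weight 2/243
  (Z=2, W=0, V=0, U=0, Y=2, X=1) weight 2/243
  (Z=2, W=0, V=0, U=1, Y=1, X=2) weight 1/162
  (Z=2, W=0, V=0, U=1, Y=2, X=1) weight 1/162
  (Z=2, W=0, V=0, U=2, Y=1, X=2) weight 1/243
  (Z=2, W=0, V=0, U=2, Y=2, X=1) weight 1/243
  (Z=2, W=0, V=1, U=0, Y=1, X=2) weight 2/243
  (Z=2, W=0, V=1, U=0, Y=2, X=1) weight 2/243
  … 64 more
Group by X:
  weight(X=1) = 1/6
  weight(X=2) = 1/6
Total weight = 1/6 + 1/6 = 1/3
P(X=1 | obs) = 1/6 / 1/3 = 1/2
P(X=2 | obs) = 1/6 / 1/3 = 1/2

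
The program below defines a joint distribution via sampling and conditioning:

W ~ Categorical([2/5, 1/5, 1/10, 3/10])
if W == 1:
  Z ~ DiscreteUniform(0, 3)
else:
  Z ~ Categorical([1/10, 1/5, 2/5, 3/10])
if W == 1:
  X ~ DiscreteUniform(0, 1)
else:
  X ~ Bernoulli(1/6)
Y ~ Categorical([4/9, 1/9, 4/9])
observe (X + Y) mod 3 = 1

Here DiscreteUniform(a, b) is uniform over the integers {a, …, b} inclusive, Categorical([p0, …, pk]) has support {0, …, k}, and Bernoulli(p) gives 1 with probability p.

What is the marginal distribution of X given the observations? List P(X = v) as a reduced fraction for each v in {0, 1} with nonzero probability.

P(X=0) = 23/51, P(X=1) = 28/51

Enumerate traces; 32 have nonzero weight after conditioning:
  (W=0, Z=0, X=0, Y=1) weight 1/270
  (W=0, Z=0, X=1, Y=0) weight 2/675
  (W=0, Z=1, X=0, Y=1) weight 1/135
  (W=0, Z=1, X=1, Y=0) weight 4/675
  (W=0, Z=2, X=0, Y=1) weight 2/135
  (W=0, Z=2, X=1, Y=0) weight 8/675
  (W=0, Z=3, X=0, Y=1) weight 1/90
  (W=0, Z=3, X=1, Y=0) weight 2/225
  … 24 more
Group by X:
  weight(X=0) = 23/270
  weight(X=1) = 14/135
Total weight = 23/270 + 14/135 = 17/90
P(X=0 | obs) = 23/270 / 17/90 = 23/51
P(X=1 | obs) = 14/135 / 17/90 = 28/51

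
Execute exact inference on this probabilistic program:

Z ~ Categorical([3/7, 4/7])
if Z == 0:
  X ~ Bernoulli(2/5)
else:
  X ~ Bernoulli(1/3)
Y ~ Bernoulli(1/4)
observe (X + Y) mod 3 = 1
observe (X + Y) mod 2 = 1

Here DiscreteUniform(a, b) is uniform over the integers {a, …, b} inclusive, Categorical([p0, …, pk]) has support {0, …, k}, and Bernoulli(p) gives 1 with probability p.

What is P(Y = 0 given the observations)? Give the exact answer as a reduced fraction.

Enumerate traces; 4 have nonzero weight after conditioning:
  (Z=0, X=0, Y=1) weight 9/140
  (Z=0, X=1, Y=0) weight 9/70
  (Z=1, X=0, Y=1) weight 2/21
  (Z=1, X=1, Y=0) weight 1/7
Group by Y:
  weight(Y=0) = 19/70
  weight(Y=1) = 67/420
Total weight = 19/70 + 67/420 = 181/420
P(Y=0 | obs) = 19/70 / 181/420 = 114/181
P(Y=1 | obs) = 67/420 / 181/420 = 67/181

P(Y = 0 | obs) = 114/181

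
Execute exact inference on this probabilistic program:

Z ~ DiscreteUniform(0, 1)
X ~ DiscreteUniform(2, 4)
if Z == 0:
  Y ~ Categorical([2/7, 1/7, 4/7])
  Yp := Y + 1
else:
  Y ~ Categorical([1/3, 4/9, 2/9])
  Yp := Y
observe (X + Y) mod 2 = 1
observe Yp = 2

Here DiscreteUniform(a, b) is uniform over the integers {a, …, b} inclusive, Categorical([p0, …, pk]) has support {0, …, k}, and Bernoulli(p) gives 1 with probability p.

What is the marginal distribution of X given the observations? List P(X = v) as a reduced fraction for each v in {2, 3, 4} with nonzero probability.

Enumerate traces; 3 have nonzero weight after conditioning:
  (Z=0, X=2, Y=1) weight 1/42
  (Z=0, X=4, Y=1) weight 1/42
  (Z=1, X=3, Y=2) weight 1/27
Group by X:
  weight(X=2) = 1/42
  weight(X=3) = 1/27
  weight(X=4) = 1/42
Total weight = 1/42 + 1/27 + 1/42 = 16/189
P(X=2 | obs) = 1/42 / 16/189 = 9/32
P(X=3 | obs) = 1/27 / 16/189 = 7/16
P(X=4 | obs) = 1/42 / 16/189 = 9/32

P(X=2) = 9/32, P(X=3) = 7/16, P(X=4) = 9/32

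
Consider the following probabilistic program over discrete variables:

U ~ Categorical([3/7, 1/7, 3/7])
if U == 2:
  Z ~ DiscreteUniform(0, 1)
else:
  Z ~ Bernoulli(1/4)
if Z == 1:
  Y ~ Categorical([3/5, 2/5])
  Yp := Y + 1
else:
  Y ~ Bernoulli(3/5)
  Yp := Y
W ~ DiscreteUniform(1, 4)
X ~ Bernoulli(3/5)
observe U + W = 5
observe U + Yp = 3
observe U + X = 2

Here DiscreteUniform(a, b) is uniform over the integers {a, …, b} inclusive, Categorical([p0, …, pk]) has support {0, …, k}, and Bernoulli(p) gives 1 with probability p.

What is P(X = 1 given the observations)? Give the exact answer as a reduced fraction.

P(X = 1 | obs) = 1/13

Enumerate traces; 3 have nonzero weight after conditioning:
  (U=1, Z=1, Y=1, W=4, X=1) weight 3/1400
  (U=2, Z=0, Y=1, W=3, X=0) weight 9/700
  (U=2, Z=1, Y=0, W=3, X=0) weight 9/700
Group by X:
  weight(X=0) = 9/350
  weight(X=1) = 3/1400
Total weight = 9/350 + 3/1400 = 39/1400
P(X=0 | obs) = 9/350 / 39/1400 = 12/13
P(X=1 | obs) = 3/1400 / 39/1400 = 1/13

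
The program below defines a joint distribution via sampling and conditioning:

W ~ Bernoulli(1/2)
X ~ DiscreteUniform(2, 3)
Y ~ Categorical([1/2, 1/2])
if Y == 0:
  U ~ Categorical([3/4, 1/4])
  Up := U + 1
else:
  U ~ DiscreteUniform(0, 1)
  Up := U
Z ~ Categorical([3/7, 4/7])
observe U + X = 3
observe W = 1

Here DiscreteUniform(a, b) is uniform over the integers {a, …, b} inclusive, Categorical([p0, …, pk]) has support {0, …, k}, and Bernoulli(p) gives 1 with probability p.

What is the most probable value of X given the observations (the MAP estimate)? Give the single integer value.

Enumerate traces; 8 have nonzero weight after conditioning:
  (W=1, X=2, Y=0, U=1, Z=0) weight 3/224
  (W=1, X=2, Y=0, U=1, Z=1) weight 1/56
  (W=1, X=2, Y=1, U=1, Z=0) weight 3/112
  (W=1, X=2, Y=1, U=1, Z=1) weight 1/28
  (W=1, X=3, Y=0, U=0, Z=0) weight 9/224
  (W=1, X=3, Y=0, U=0, Z=1) weight 3/56
  (W=1, X=3, Y=1, U=0, Z=0) weight 3/112
  (W=1, X=3, Y=1, U=0, Z=1) weight 1/28
Group by X:
  weight(X=2) = 3/32
  weight(X=3) = 5/32
Total weight = 3/32 + 5/32 = 1/4
P(X=2 | obs) = 3/32 / 1/4 = 3/8
P(X=3 | obs) = 5/32 / 1/4 = 5/8
argmax = 3

argmax_v P(X = v | obs) = 3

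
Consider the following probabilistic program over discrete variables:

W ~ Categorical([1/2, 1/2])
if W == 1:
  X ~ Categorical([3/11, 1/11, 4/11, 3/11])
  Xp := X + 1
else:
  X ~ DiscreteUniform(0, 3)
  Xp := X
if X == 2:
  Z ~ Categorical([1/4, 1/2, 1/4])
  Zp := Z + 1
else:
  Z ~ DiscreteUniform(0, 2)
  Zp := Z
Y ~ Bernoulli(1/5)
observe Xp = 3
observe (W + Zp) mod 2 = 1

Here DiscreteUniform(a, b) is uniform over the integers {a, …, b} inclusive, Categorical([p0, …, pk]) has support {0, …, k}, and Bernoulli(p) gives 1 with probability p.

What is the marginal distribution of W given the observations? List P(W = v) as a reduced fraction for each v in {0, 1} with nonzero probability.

Enumerate traces; 4 have nonzero weight after conditioning:
  (W=0, X=3, Z=1, Y=0) weight 1/30
  (W=0, X=3, Z=1, Y=1) weight 1/120
  (W=1, X=2, Z=1, Y=0) weight 4/55
  (W=1, X=2, Z=1, Y=1) weight 1/55
Group by W:
  weight(W=0) = 1/24
  weight(W=1) = 1/11
Total weight = 1/24 + 1/11 = 35/264
P(W=0 | obs) = 1/24 / 35/264 = 11/35
P(W=1 | obs) = 1/11 / 35/264 = 24/35

P(W=0) = 11/35, P(W=1) = 24/35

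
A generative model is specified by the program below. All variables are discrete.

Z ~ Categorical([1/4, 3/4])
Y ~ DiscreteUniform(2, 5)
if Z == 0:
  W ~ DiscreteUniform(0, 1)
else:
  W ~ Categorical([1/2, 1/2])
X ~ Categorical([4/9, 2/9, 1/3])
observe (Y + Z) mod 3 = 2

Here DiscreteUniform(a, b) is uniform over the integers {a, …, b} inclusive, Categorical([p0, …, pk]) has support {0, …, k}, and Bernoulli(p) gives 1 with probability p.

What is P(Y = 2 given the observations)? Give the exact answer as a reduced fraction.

Enumerate traces; 18 have nonzero weight after conditioning:
  (Z=0, Y=2, W=0, X=0) weight 1/72
  (Z=0, Y=2, W=0, X=1) weight 1/144
  (Z=0, Y=2, W=0, X=2) weight 1/96
  (Z=0, Y=2, W=1, X=0) weight 1/72
  (Z=0, Y=2, W=1, X=1) weight 1/144
  (Z=0, Y=2, W=1, X=2) weight 1/96
  (Z=0, Y=5, W=0, X=0) weight 1/72
  (Z=0, Y=5, W=0, X=1) weight 1/144
  (Z=1, Y=4, W=0, X=0) weight 1/24
  … 9 more
Group by Y:
  weight(Y=2) = 1/16
  weight(Y=4) = 3/16
  weight(Y=5) = 1/16
Total weight = 1/16 + 3/16 + 1/16 = 5/16
P(Y=2 | obs) = 1/16 / 5/16 = 1/5
P(Y=4 | obs) = 3/16 / 5/16 = 3/5
P(Y=5 | obs) = 1/16 / 5/16 = 1/5

P(Y = 2 | obs) = 1/5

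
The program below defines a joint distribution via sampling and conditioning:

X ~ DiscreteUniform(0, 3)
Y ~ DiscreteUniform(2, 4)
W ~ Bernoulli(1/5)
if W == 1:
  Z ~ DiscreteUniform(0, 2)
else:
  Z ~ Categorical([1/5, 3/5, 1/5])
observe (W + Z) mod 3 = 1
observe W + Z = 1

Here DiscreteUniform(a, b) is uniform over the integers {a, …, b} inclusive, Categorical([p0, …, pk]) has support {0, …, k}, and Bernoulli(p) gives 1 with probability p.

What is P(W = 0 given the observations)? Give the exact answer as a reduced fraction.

Enumerate traces; 24 have nonzero weight after conditioning:
  (X=0, Y=2, W=0, Z=1) weight 1/25
  (X=0, Y=2, W=1, Z=0) weight 1/180
  (X=0, Y=3, W=0, Z=1) weight 1/25
  (X=0, Y=3, W=1, Z=0) weight 1/180
  (X=0, Y=4, W=0, Z=1) weight 1/25
  (X=0, Y=4, W=1, Z=0) weight 1/180
  (X=1, Y=2, W=0, Z=1) weight 1/25
  (X=1, Y=2, W=1, Z=0) weight 1/180
  … 16 more
Group by W:
  weight(W=0) = 12/25
  weight(W=1) = 1/15
Total weight = 12/25 + 1/15 = 41/75
P(W=0 | obs) = 12/25 / 41/75 = 36/41
P(W=1 | obs) = 1/15 / 41/75 = 5/41

P(W = 0 | obs) = 36/41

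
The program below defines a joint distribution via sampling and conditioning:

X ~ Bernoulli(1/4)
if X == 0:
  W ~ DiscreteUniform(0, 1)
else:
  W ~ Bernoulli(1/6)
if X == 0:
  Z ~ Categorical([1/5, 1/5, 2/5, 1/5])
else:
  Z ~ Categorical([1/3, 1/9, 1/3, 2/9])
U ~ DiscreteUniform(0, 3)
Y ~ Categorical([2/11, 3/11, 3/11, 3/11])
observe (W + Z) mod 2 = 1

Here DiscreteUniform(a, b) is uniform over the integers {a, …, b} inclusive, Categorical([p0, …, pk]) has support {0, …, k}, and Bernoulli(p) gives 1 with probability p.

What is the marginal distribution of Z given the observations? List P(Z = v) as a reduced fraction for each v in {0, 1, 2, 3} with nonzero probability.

P(Z=0) = 16/85, P(Z=1) = 53/255, P(Z=2) = 59/170, P(Z=3) = 131/510

Enumerate traces; 128 have nonzero weight after conditioning:
  (X=0, W=0, Z=1, U=0, Y=0) weight 3/880
  (X=0, W=0, Z=1, U=0, Y=1) weight 9/1760
  (X=0, W=0, Z=1, U=0, Y=2) weight 9/1760
  (X=0, W=0, Z=1, U=0, Y=3) weight 9/1760
  (X=0, W=0, Z=1, U=1, Y=0) weight 3/880
  (X=0, W=0, Z=1, U=1, Y=1) weight 9/1760
  (X=0, W=0, Z=1, U=1, Y=2) weight 9/1760
  (X=0, W=0, Z=1, U=1, Y=3) weight 9/1760
  (X=0, W=0, Z=3, U=0, Y=0) weight 3/880
  (X=0, W=1, Z=0, U=0, Y=0) weight 3/880
  … 118 more
Group by Z:
  weight(Z=0) = 4/45
  weight(Z=1) = 53/540
  weight(Z=2) = 59/360
  weight(Z=3) = 131/1080
Total weight = 4/45 + 53/540 + 59/360 + 131/1080 = 17/36
P(Z=0 | obs) = 4/45 / 17/36 = 16/85
P(Z=1 | obs) = 53/540 / 17/36 = 53/255
P(Z=2 | obs) = 59/360 / 17/36 = 59/170
P(Z=3 | obs) = 131/1080 / 17/36 = 131/510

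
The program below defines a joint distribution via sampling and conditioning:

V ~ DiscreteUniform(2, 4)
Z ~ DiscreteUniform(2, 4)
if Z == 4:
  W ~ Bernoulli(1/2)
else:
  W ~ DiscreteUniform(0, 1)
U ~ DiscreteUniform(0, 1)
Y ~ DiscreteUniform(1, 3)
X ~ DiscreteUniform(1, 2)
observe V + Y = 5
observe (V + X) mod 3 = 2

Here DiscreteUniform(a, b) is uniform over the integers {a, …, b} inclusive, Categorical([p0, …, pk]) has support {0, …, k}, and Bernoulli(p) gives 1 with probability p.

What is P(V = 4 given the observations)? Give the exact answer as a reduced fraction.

P(V = 4 | obs) = 1/2

Enumerate traces; 24 have nonzero weight after conditioning:
  (V=3, Z=2, W=0, U=0, Y=2, X=2) weight 1/216
  (V=3, Z=2, W=0, U=1, Y=2, X=2) weight 1/216
  (V=3, Z=2, W=1, U=0, Y=2, X=2) weight 1/216
  (V=3, Z=2, W=1, U=1, Y=2, X=2) weight 1/216
  (V=3, Z=3, W=0, U=0, Y=2, X=2) weight 1/216
  (V=3, Z=3, W=0, U=1, Y=2, X=2) weight 1/216
  (V=3, Z=3, W=1, U=0, Y=2, X=2) weight 1/216
  (V=3, Z=3, W=1, U=1, Y=2, X=2) weight 1/216
  (V=4, Z=2, W=0, U=0, Y=1, X=1) weight 1/216
  … 15 more
Group by V:
  weight(V=3) = 1/18
  weight(V=4) = 1/18
Total weight = 1/18 + 1/18 = 1/9
P(V=3 | obs) = 1/18 / 1/9 = 1/2
P(V=4 | obs) = 1/18 / 1/9 = 1/2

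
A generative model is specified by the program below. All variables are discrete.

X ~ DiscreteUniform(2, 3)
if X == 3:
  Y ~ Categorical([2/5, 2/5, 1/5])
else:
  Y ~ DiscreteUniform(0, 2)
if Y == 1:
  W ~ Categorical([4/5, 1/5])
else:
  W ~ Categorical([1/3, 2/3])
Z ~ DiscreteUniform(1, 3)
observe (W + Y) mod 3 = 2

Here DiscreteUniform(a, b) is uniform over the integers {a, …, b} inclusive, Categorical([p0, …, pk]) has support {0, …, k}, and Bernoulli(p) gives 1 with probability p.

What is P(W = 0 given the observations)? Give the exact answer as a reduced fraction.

P(W = 0 | obs) = 40/73

Enumerate traces; 12 have nonzero weight after conditioning:
  (X=2, Y=1, W=1, Z=1) weight 1/90
  (X=2, Y=1, W=1, Z=2) weight 1/90
  (X=2, Y=1, W=1, Z=3) weight 1/90
  (X=2, Y=2, W=0, Z=1) weight 1/54
  (X=2, Y=2, W=0, Z=2) weight 1/54
  (X=2, Y=2, W=0, Z=3) weight 1/54
  (X=3, Y=1, W=1, Z=1) weight 1/75
  (X=3, Y=1, W=1, Z=2) weight 1/75
  … 4 more
Group by W:
  weight(W=0) = 4/45
  weight(W=1) = 11/150
Total weight = 4/45 + 11/150 = 73/450
P(W=0 | obs) = 4/45 / 73/450 = 40/73
P(W=1 | obs) = 11/150 / 73/450 = 33/73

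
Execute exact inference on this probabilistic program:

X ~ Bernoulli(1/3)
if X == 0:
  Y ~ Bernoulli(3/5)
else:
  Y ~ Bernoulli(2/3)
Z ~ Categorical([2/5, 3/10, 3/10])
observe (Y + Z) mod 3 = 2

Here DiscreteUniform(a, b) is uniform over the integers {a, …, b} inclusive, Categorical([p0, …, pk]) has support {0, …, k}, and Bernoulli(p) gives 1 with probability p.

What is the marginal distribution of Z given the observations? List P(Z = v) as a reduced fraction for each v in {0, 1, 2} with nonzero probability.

Enumerate traces; 4 have nonzero weight after conditioning:
  (X=0, Y=0, Z=2) weight 2/25
  (X=0, Y=1, Z=1) weight 3/25
  (X=1, Y=0, Z=2) weight 1/30
  (X=1, Y=1, Z=1) weight 1/15
Group by Z:
  weight(Z=1) = 14/75
  weight(Z=2) = 17/150
Total weight = 14/75 + 17/150 = 3/10
P(Z=1 | obs) = 14/75 / 3/10 = 28/45
P(Z=2 | obs) = 17/150 / 3/10 = 17/45

P(Z=1) = 28/45, P(Z=2) = 17/45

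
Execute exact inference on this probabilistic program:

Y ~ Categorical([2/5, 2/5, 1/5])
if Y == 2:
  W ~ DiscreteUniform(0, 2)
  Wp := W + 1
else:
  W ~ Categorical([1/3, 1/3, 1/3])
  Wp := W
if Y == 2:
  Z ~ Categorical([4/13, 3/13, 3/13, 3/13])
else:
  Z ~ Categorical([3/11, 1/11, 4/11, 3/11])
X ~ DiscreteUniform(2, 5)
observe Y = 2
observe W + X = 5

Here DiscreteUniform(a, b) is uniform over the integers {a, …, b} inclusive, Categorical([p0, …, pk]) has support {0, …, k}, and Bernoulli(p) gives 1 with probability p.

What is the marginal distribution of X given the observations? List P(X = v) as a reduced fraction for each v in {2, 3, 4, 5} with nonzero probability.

P(X=3) = 1/3, P(X=4) = 1/3, P(X=5) = 1/3

Enumerate traces; 12 have nonzero weight after conditioning:
  (Y=2, W=0, Z=0, X=5) weight 1/195
  (Y=2, W=0, Z=1, X=5) weight 1/260
  (Y=2, W=0, Z=2, X=5) weight 1/260
  (Y=2, W=0, Z=3, X=5) weight 1/260
  (Y=2, W=1, Z=0, X=4) weight 1/195
  (Y=2, W=1, Z=1, X=4) weight 1/260
  (Y=2, W=1, Z=2, X=4) weight 1/260
  (Y=2, W=1, Z=3, X=4) weight 1/260
  (Y=2, W=2, Z=0, X=3) weight 1/195
  … 3 more
Group by X:
  weight(X=3) = 1/60
  weight(X=4) = 1/60
  weight(X=5) = 1/60
Total weight = 1/60 + 1/60 + 1/60 = 1/20
P(X=3 | obs) = 1/60 / 1/20 = 1/3
P(X=4 | obs) = 1/60 / 1/20 = 1/3
P(X=5 | obs) = 1/60 / 1/20 = 1/3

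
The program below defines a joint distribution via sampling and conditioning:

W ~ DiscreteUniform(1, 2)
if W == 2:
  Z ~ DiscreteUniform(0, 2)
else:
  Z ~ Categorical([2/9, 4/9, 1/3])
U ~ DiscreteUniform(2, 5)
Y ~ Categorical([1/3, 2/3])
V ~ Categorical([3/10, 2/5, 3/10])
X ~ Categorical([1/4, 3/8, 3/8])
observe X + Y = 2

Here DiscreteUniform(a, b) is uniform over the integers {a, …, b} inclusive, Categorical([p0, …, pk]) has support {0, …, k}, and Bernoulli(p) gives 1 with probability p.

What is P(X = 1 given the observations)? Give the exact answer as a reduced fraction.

Enumerate traces; 144 have nonzero weight after conditioning:
  (W=1, Z=0, U=2, Y=0, V=0, X=2) weight 1/960
  (W=1, Z=0, U=2, Y=0, V=1, X=2) weight 1/720
  (W=1, Z=0, U=2, Y=0, V=2, X=2) weight 1/960
  (W=1, Z=0, U=2, Y=1, V=0, X=1) weight 1/480
  (W=1, Z=0, U=2, Y=1, V=1, X=1) weight 1/360
  (W=1, Z=0, U=2, Y=1, V=2, X=1) weight 1/480
  (W=1, Z=0, U=3, Y=0, V=0, X=2) weight 1/960
  (W=1, Z=0, U=3, Y=0, V=1, X=2) weight 1/720
  … 136 more
Group by X:
  weight(X=1) = 1/4
  weight(X=2) = 1/8
Total weight = 1/4 + 1/8 = 3/8
P(X=1 | obs) = 1/4 / 3/8 = 2/3
P(X=2 | obs) = 1/8 / 3/8 = 1/3

P(X = 1 | obs) = 2/3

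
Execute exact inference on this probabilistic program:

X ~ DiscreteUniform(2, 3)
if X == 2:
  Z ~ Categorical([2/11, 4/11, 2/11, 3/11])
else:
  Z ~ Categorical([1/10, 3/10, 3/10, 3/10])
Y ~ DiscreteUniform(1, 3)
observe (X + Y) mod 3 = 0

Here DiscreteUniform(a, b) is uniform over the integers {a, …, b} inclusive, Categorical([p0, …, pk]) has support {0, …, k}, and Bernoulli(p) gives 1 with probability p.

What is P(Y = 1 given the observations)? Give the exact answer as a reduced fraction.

Enumerate traces; 8 have nonzero weight after conditioning:
  (X=2, Z=0, Y=1) weight 1/33
  (X=2, Z=1, Y=1) weight 2/33
  (X=2, Z=2, Y=1) weight 1/33
  (X=2, Z=3, Y=1) weight 1/22
  (X=3, Z=0, Y=3) weight 1/60
  (X=3, Z=1, Y=3) weight 1/20
  (X=3, Z=2, Y=3) weight 1/20
  (X=3, Z=3, Y=3) weight 1/20
Group by Y:
  weight(Y=1) = 1/6
  weight(Y=3) = 1/6
Total weight = 1/6 + 1/6 = 1/3
P(Y=1 | obs) = 1/6 / 1/3 = 1/2
P(Y=3 | obs) = 1/6 / 1/3 = 1/2

P(Y = 1 | obs) = 1/2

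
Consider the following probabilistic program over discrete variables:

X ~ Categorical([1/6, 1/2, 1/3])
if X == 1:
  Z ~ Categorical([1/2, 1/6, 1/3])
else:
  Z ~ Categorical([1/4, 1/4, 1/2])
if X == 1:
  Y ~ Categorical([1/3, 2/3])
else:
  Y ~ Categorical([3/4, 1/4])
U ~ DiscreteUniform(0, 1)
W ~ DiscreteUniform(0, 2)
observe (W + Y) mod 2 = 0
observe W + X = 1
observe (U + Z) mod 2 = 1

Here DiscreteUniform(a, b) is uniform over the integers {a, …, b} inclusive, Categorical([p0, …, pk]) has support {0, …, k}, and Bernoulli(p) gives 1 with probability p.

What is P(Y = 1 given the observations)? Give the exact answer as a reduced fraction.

Enumerate traces; 6 have nonzero weight after conditioning:
  (X=0, Z=0, Y=1, U=1, W=1) weight 1/576
  (X=0, Z=1, Y=1, U=0, W=1) weight 1/576
  (X=0, Z=2, Y=1, U=1, W=1) weight 1/288
  (X=1, Z=0, Y=0, U=1, W=0) weight 1/72
  (X=1, Z=1, Y=0, U=0, W=0) weight 1/216
  (X=1, Z=2, Y=0, U=1, W=0) weight 1/108
Group by Y:
  weight(Y=0) = 1/36
  weight(Y=1) = 1/144
Total weight = 1/36 + 1/144 = 5/144
P(Y=0 | obs) = 1/36 / 5/144 = 4/5
P(Y=1 | obs) = 1/144 / 5/144 = 1/5

P(Y = 1 | obs) = 1/5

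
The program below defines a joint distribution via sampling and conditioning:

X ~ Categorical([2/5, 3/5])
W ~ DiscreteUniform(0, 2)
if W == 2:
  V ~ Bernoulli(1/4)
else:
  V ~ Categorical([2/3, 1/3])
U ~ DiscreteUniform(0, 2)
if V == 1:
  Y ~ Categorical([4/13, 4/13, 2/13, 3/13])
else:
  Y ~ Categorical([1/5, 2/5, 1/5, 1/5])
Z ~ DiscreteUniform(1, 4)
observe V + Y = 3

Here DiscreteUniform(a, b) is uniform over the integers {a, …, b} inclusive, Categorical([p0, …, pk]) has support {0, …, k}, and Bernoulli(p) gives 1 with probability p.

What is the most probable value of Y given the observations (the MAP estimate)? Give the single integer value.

Enumerate traces; 144 have nonzero weight after conditioning:
  (X=0, W=0, V=0, U=0, Y=3, Z=1) weight 1/675
  (X=0, W=0, V=0, U=0, Y=3, Z=2) weight 1/675
  (X=0, W=0, V=0, U=0, Y=3, Z=3) weight 1/675
  (X=0, W=0, V=0, U=0, Y=3, Z=4) weight 1/675
  (X=0, W=0, V=0, U=1, Y=3, Z=1) weight 1/675
  (X=0, W=0, V=0, U=1, Y=3, Z=2) weight 1/675
  (X=0, W=0, V=0, U=1, Y=3, Z=3) weight 1/675
  (X=0, W=0, V=0, U=1, Y=3, Z=4) weight 1/675
  (X=0, W=0, V=1, U=0, Y=2, Z=1) weight 1/1755
  … 135 more
Group by Y:
  weight(Y=2) = 11/234
  weight(Y=3) = 5/36
Total weight = 11/234 + 5/36 = 29/156
P(Y=2 | obs) = 11/234 / 29/156 = 22/87
P(Y=3 | obs) = 5/36 / 29/156 = 65/87
argmax = 3

argmax_v P(Y = v | obs) = 3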